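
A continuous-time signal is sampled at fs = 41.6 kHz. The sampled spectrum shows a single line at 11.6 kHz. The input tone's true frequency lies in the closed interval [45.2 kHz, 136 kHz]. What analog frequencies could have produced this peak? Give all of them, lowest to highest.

Frequencies that alias to 11.6 kHz are k·fs ± 11.6 kHz for integer k ≥ 0.
k=0: 11.6 kHz.
k=1: 30 kHz, 53.2 kHz.
k=2: 71.6 kHz, 94.8 kHz.
k=3: 113.2 kHz, 136.4 kHz.
k=4: 154.8 kHz, 178 kHz.
Within [45.2 kHz, 136 kHz]: 53.2 kHz, 71.6 kHz, 94.8 kHz, 113.2 kHz.

53.2 kHz, 71.6 kHz, 94.8 kHz, 113.2 kHz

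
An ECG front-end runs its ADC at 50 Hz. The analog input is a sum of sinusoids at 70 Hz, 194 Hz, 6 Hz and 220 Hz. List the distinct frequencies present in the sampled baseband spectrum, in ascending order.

6 Hz, 20 Hz

fs/2 = 25 Hz.
70 Hz mod fs = 20 Hz.
20 Hz ≤ fs/2 = 25 Hz, appears at 20 Hz.
194 Hz mod fs = 44 Hz.
44 Hz > fs/2 = 25 Hz, folds to fs − 44 Hz = 6 Hz.
6 Hz ≤ fs/2 = 25 Hz, passes unchanged.
220 Hz mod fs = 20 Hz.
20 Hz ≤ fs/2 = 25 Hz, appears at 20 Hz.
Distinct values: {6 Hz, 20 Hz}.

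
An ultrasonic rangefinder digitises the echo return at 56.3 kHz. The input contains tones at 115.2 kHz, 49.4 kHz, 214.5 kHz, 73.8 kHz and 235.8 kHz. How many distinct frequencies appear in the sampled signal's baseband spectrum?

5

fs/2 = 28.15 kHz.
115.2 kHz mod fs = 2.6 kHz.
2.6 kHz ≤ fs/2 = 28.15 kHz, appears at 2.6 kHz.
49.4 kHz > fs/2 = 28.15 kHz, folds to fs − 49.4 kHz = 6.9 kHz.
214.5 kHz mod fs = 45.6 kHz.
45.6 kHz > fs/2 = 28.15 kHz, folds to fs − 45.6 kHz = 10.7 kHz.
73.8 kHz mod fs = 17.5 kHz.
17.5 kHz ≤ fs/2 = 28.15 kHz, appears at 17.5 kHz.
235.8 kHz mod fs = 10.6 kHz.
10.6 kHz ≤ fs/2 = 28.15 kHz, appears at 10.6 kHz.
Distinct values: {2.6 kHz, 6.9 kHz, 10.6 kHz, 10.7 kHz, 17.5 kHz} → 5.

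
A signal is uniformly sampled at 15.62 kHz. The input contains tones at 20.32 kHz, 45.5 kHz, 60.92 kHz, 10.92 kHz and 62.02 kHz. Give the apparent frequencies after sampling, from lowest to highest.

0.46 kHz, 1.36 kHz, 1.56 kHz, 4.7 kHz

fs/2 = 7.81 kHz.
20.32 kHz mod fs = 4.7 kHz.
4.7 kHz ≤ fs/2 = 7.81 kHz, appears at 4.7 kHz.
45.5 kHz mod fs = 14.26 kHz.
14.26 kHz > fs/2 = 7.81 kHz, folds to fs − 14.26 kHz = 1.36 kHz.
60.92 kHz mod fs = 14.06 kHz.
14.06 kHz > fs/2 = 7.81 kHz, folds to fs − 14.06 kHz = 1.56 kHz.
10.92 kHz > fs/2 = 7.81 kHz, folds to fs − 10.92 kHz = 4.7 kHz.
62.02 kHz mod fs = 15.16 kHz.
15.16 kHz > fs/2 = 7.81 kHz, folds to fs − 15.16 kHz = 0.46 kHz.
Distinct values: {0.46 kHz, 1.36 kHz, 1.56 kHz, 4.7 kHz}.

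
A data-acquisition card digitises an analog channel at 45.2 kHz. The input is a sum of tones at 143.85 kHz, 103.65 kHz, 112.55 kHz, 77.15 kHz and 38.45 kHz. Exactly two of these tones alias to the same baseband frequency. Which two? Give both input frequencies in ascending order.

fs/2 = 22.6 kHz.
143.85 kHz mod fs = 8.25 kHz.
8.25 kHz ≤ fs/2 = 22.6 kHz, appears at 8.25 kHz.
103.65 kHz mod fs = 13.25 kHz.
13.25 kHz ≤ fs/2 = 22.6 kHz, appears at 13.25 kHz.
112.55 kHz mod fs = 22.15 kHz.
22.15 kHz ≤ fs/2 = 22.6 kHz, appears at 22.15 kHz.
77.15 kHz mod fs = 31.95 kHz.
31.95 kHz > fs/2 = 22.6 kHz, folds to fs − 31.95 kHz = 13.25 kHz.
38.45 kHz > fs/2 = 22.6 kHz, folds to fs − 38.45 kHz = 6.75 kHz.
77.15 kHz and 103.65 kHz both map to 13.25 kHz.

77.15 kHz, 103.65 kHz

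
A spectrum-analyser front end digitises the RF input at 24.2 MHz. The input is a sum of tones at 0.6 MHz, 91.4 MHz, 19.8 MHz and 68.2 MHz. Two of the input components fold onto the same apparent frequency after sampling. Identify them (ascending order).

19.8 MHz, 68.2 MHz

fs/2 = 12.1 MHz.
0.6 MHz ≤ fs/2 = 12.1 MHz, passes unchanged.
91.4 MHz mod fs = 18.8 MHz.
18.8 MHz > fs/2 = 12.1 MHz, folds to fs − 18.8 MHz = 5.4 MHz.
19.8 MHz > fs/2 = 12.1 MHz, folds to fs − 19.8 MHz = 4.4 MHz.
68.2 MHz mod fs = 19.8 MHz.
19.8 MHz > fs/2 = 12.1 MHz, folds to fs − 19.8 MHz = 4.4 MHz.
19.8 MHz and 68.2 MHz both map to 4.4 MHz.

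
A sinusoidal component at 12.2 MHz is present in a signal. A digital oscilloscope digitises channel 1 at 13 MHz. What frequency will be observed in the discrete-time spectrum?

12.2 MHz > fs/2 = 6.5 MHz, folds to fs − 12.2 MHz = 0.8 MHz.

0.8 MHz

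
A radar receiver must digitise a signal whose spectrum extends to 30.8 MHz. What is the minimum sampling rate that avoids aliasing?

61.6 MHz

Nyquist rate = 2 × 30.8 MHz = 61.6 MHz.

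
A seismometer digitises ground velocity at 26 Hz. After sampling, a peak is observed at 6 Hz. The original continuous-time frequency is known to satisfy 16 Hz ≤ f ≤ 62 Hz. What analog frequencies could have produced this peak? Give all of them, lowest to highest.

Frequencies that alias to 6 Hz are k·fs ± 6 Hz for integer k ≥ 0.
k=0: 6 Hz.
k=1: 20 Hz, 32 Hz.
k=2: 46 Hz, 58 Hz.
k=3: 72 Hz, 84 Hz.
Within [16 Hz, 62 Hz]: 20 Hz, 32 Hz, 46 Hz, 58 Hz.

20 Hz, 32 Hz, 46 Hz, 58 Hz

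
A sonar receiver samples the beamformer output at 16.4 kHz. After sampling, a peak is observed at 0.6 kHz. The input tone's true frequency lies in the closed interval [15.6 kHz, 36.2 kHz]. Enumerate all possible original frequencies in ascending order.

Frequencies that alias to 0.6 kHz are k·fs ± 0.6 kHz for integer k ≥ 0.
k=0: 0.6 kHz.
k=1: 15.8 kHz, 17 kHz.
k=2: 32.2 kHz, 33.4 kHz.
k=3: 48.6 kHz, 49.8 kHz.
Within [15.6 kHz, 36.2 kHz]: 15.8 kHz, 17 kHz, 32.2 kHz, 33.4 kHz.

15.8 kHz, 17 kHz, 32.2 kHz, 33.4 kHz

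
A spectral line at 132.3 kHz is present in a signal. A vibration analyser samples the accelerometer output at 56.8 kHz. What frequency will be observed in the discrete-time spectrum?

132.3 kHz mod fs = 18.7 kHz.
18.7 kHz ≤ fs/2 = 28.4 kHz, appears at 18.7 kHz.

18.7 kHz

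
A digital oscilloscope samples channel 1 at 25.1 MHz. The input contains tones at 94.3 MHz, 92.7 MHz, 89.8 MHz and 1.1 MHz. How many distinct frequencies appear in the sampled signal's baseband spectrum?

4

fs/2 = 12.55 MHz.
94.3 MHz mod fs = 19 MHz.
19 MHz > fs/2 = 12.55 MHz, folds to fs − 19 MHz = 6.1 MHz.
92.7 MHz mod fs = 17.4 MHz.
17.4 MHz > fs/2 = 12.55 MHz, folds to fs − 17.4 MHz = 7.7 MHz.
89.8 MHz mod fs = 14.5 MHz.
14.5 MHz > fs/2 = 12.55 MHz, folds to fs − 14.5 MHz = 10.6 MHz.
1.1 MHz ≤ fs/2 = 12.55 MHz, passes unchanged.
Distinct values: {1.1 MHz, 6.1 MHz, 7.7 MHz, 10.6 MHz} → 4.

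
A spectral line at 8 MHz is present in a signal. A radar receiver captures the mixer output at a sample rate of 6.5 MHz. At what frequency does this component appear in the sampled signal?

8 MHz mod fs = 1.5 MHz.
1.5 MHz ≤ fs/2 = 3.25 MHz, appears at 1.5 MHz.

1.5 MHz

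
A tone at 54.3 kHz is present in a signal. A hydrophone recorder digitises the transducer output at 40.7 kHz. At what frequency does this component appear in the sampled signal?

54.3 kHz mod fs = 13.6 kHz.
13.6 kHz ≤ fs/2 = 20.35 kHz, appears at 13.6 kHz.

13.6 kHz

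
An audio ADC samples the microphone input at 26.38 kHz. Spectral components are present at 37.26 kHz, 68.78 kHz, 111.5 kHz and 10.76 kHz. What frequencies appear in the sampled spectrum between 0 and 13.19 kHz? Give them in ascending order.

fs/2 = 13.19 kHz.
37.26 kHz mod fs = 10.88 kHz.
10.88 kHz ≤ fs/2 = 13.19 kHz, appears at 10.88 kHz.
68.78 kHz mod fs = 16.02 kHz.
16.02 kHz > fs/2 = 13.19 kHz, folds to fs − 16.02 kHz = 10.36 kHz.
111.5 kHz mod fs = 5.98 kHz.
5.98 kHz ≤ fs/2 = 13.19 kHz, appears at 5.98 kHz.
10.76 kHz ≤ fs/2 = 13.19 kHz, passes unchanged.
Distinct values: {5.98 kHz, 10.36 kHz, 10.76 kHz, 10.88 kHz}.

5.98 kHz, 10.36 kHz, 10.76 kHz, 10.88 kHz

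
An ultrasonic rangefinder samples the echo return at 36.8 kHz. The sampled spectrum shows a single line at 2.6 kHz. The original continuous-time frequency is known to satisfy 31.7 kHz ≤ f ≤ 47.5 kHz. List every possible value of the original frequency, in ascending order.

34.2 kHz, 39.4 kHz

Frequencies that alias to 2.6 kHz are k·fs ± 2.6 kHz for integer k ≥ 0.
k=0: 2.6 kHz.
k=1: 34.2 kHz, 39.4 kHz.
k=2: 71 kHz, 76.2 kHz.
Within [31.7 kHz, 47.5 kHz]: 34.2 kHz, 39.4 kHz.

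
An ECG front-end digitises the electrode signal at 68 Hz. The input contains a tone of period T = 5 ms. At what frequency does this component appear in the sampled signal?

4 Hz

T = 5 ms → f = 1/T = 200 Hz.
200 Hz mod fs = 64 Hz.
64 Hz > fs/2 = 34 Hz, folds to fs − 64 Hz = 4 Hz.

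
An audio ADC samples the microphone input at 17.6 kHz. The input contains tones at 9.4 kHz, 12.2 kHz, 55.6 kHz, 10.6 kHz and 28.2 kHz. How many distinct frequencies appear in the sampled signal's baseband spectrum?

4

fs/2 = 8.8 kHz.
9.4 kHz > fs/2 = 8.8 kHz, folds to fs − 9.4 kHz = 8.2 kHz.
12.2 kHz > fs/2 = 8.8 kHz, folds to fs − 12.2 kHz = 5.4 kHz.
55.6 kHz mod fs = 2.8 kHz.
2.8 kHz ≤ fs/2 = 8.8 kHz, appears at 2.8 kHz.
10.6 kHz > fs/2 = 8.8 kHz, folds to fs − 10.6 kHz = 7 kHz.
28.2 kHz mod fs = 10.6 kHz.
10.6 kHz > fs/2 = 8.8 kHz, folds to fs − 10.6 kHz = 7 kHz.
Distinct values: {2.8 kHz, 5.4 kHz, 7 kHz, 8.2 kHz} → 4.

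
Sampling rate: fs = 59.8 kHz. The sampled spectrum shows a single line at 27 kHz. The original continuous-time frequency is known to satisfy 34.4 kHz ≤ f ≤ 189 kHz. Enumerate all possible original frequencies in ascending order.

Frequencies that alias to 27 kHz are k·fs ± 27 kHz for integer k ≥ 0.
k=0: 27 kHz.
k=1: 32.8 kHz, 86.8 kHz.
k=2: 92.6 kHz, 146.6 kHz.
k=3: 152.4 kHz, 206.4 kHz.
k=4: 212.2 kHz, 266.2 kHz.
Within [34.4 kHz, 189 kHz]: 86.8 kHz, 92.6 kHz, 146.6 kHz, 152.4 kHz.

86.8 kHz, 92.6 kHz, 146.6 kHz, 152.4 kHz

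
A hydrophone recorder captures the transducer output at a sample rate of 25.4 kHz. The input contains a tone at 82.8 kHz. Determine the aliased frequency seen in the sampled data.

6.6 kHz

82.8 kHz mod fs = 6.6 kHz.
6.6 kHz ≤ fs/2 = 12.7 kHz, appears at 6.6 kHz.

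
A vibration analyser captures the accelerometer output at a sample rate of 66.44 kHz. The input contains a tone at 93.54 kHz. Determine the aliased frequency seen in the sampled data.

93.54 kHz mod fs = 27.1 kHz.
27.1 kHz ≤ fs/2 = 33.22 kHz, appears at 27.1 kHz.

27.1 kHz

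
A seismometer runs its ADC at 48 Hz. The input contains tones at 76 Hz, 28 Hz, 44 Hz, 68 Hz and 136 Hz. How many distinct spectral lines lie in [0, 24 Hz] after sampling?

fs/2 = 24 Hz.
76 Hz mod fs = 28 Hz.
28 Hz > fs/2 = 24 Hz, folds to fs − 28 Hz = 20 Hz.
28 Hz > fs/2 = 24 Hz, folds to fs − 28 Hz = 20 Hz.
44 Hz > fs/2 = 24 Hz, folds to fs − 44 Hz = 4 Hz.
68 Hz mod fs = 20 Hz.
20 Hz ≤ fs/2 = 24 Hz, appears at 20 Hz.
136 Hz mod fs = 40 Hz.
40 Hz > fs/2 = 24 Hz, folds to fs − 40 Hz = 8 Hz.
Distinct values: {4 Hz, 8 Hz, 20 Hz} → 3.

3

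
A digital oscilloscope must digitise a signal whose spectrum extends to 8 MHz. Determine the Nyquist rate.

Nyquist rate = 2 × 8 MHz = 16 MHz.

16 MHz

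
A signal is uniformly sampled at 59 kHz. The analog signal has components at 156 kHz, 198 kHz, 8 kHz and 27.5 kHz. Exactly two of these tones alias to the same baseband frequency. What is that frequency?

fs/2 = 29.5 kHz.
156 kHz mod fs = 38 kHz.
38 kHz > fs/2 = 29.5 kHz, folds to fs − 38 kHz = 21 kHz.
198 kHz mod fs = 21 kHz.
21 kHz ≤ fs/2 = 29.5 kHz, appears at 21 kHz.
8 kHz ≤ fs/2 = 29.5 kHz, passes unchanged.
27.5 kHz ≤ fs/2 = 29.5 kHz, passes unchanged.
156 kHz and 198 kHz both map to 21 kHz.

21 kHz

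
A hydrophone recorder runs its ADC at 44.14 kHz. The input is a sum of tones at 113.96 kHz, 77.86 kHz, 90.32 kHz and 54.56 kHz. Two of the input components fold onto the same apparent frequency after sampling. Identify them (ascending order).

fs/2 = 22.07 kHz.
113.96 kHz mod fs = 25.68 kHz.
25.68 kHz > fs/2 = 22.07 kHz, folds to fs − 25.68 kHz = 18.46 kHz.
77.86 kHz mod fs = 33.72 kHz.
33.72 kHz > fs/2 = 22.07 kHz, folds to fs − 33.72 kHz = 10.42 kHz.
90.32 kHz mod fs = 2.04 kHz.
2.04 kHz ≤ fs/2 = 22.07 kHz, appears at 2.04 kHz.
54.56 kHz mod fs = 10.42 kHz.
10.42 kHz ≤ fs/2 = 22.07 kHz, appears at 10.42 kHz.
54.56 kHz and 77.86 kHz both map to 10.42 kHz.

54.56 kHz, 77.86 kHz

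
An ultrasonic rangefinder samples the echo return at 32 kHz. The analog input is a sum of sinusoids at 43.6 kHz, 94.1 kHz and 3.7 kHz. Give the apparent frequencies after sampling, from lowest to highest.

1.9 kHz, 3.7 kHz, 11.6 kHz

fs/2 = 16 kHz.
43.6 kHz mod fs = 11.6 kHz.
11.6 kHz ≤ fs/2 = 16 kHz, appears at 11.6 kHz.
94.1 kHz mod fs = 30.1 kHz.
30.1 kHz > fs/2 = 16 kHz, folds to fs − 30.1 kHz = 1.9 kHz.
3.7 kHz ≤ fs/2 = 16 kHz, passes unchanged.
Distinct values: {1.9 kHz, 3.7 kHz, 11.6 kHz}.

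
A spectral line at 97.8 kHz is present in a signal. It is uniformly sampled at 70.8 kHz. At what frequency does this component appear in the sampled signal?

27 kHz

97.8 kHz mod fs = 27 kHz.
27 kHz ≤ fs/2 = 35.4 kHz, appears at 27 kHz.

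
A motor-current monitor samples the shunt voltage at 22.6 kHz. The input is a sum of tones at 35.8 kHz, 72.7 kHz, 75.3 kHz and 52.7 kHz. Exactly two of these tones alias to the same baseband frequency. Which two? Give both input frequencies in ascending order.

fs/2 = 11.3 kHz.
35.8 kHz mod fs = 13.2 kHz.
13.2 kHz > fs/2 = 11.3 kHz, folds to fs − 13.2 kHz = 9.4 kHz.
72.7 kHz mod fs = 4.9 kHz.
4.9 kHz ≤ fs/2 = 11.3 kHz, appears at 4.9 kHz.
75.3 kHz mod fs = 7.5 kHz.
7.5 kHz ≤ fs/2 = 11.3 kHz, appears at 7.5 kHz.
52.7 kHz mod fs = 7.5 kHz.
7.5 kHz ≤ fs/2 = 11.3 kHz, appears at 7.5 kHz.
52.7 kHz and 75.3 kHz both map to 7.5 kHz.

52.7 kHz, 75.3 kHz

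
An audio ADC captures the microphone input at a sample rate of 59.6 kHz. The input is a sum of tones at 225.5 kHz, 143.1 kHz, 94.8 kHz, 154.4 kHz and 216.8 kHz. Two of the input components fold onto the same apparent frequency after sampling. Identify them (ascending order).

94.8 kHz, 154.4 kHz

fs/2 = 29.8 kHz.
225.5 kHz mod fs = 46.7 kHz.
46.7 kHz > fs/2 = 29.8 kHz, folds to fs − 46.7 kHz = 12.9 kHz.
143.1 kHz mod fs = 23.9 kHz.
23.9 kHz ≤ fs/2 = 29.8 kHz, appears at 23.9 kHz.
94.8 kHz mod fs = 35.2 kHz.
35.2 kHz > fs/2 = 29.8 kHz, folds to fs − 35.2 kHz = 24.4 kHz.
154.4 kHz mod fs = 35.2 kHz.
35.2 kHz > fs/2 = 29.8 kHz, folds to fs − 35.2 kHz = 24.4 kHz.
216.8 kHz mod fs = 38 kHz.
38 kHz > fs/2 = 29.8 kHz, folds to fs − 38 kHz = 21.6 kHz.
94.8 kHz and 154.4 kHz both map to 24.4 kHz.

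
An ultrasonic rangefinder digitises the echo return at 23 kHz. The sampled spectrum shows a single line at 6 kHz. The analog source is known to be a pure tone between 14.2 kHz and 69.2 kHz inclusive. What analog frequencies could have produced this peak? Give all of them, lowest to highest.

17 kHz, 29 kHz, 40 kHz, 52 kHz, 63 kHz

Frequencies that alias to 6 kHz are k·fs ± 6 kHz for integer k ≥ 0.
k=0: 6 kHz.
k=1: 17 kHz, 29 kHz.
k=2: 40 kHz, 52 kHz.
k=3: 63 kHz, 75 kHz.
k=4: 86 kHz, 98 kHz.
Within [14.2 kHz, 69.2 kHz]: 17 kHz, 29 kHz, 40 kHz, 52 kHz, 63 kHz.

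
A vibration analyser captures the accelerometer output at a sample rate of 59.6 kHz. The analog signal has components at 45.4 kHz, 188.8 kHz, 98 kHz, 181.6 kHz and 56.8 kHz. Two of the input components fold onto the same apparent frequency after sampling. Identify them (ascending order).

56.8 kHz, 181.6 kHz

fs/2 = 29.8 kHz.
45.4 kHz > fs/2 = 29.8 kHz, folds to fs − 45.4 kHz = 14.2 kHz.
188.8 kHz mod fs = 10 kHz.
10 kHz ≤ fs/2 = 29.8 kHz, appears at 10 kHz.
98 kHz mod fs = 38.4 kHz.
38.4 kHz > fs/2 = 29.8 kHz, folds to fs − 38.4 kHz = 21.2 kHz.
181.6 kHz mod fs = 2.8 kHz.
2.8 kHz ≤ fs/2 = 29.8 kHz, appears at 2.8 kHz.
56.8 kHz > fs/2 = 29.8 kHz, folds to fs − 56.8 kHz = 2.8 kHz.
56.8 kHz and 181.6 kHz both map to 2.8 kHz.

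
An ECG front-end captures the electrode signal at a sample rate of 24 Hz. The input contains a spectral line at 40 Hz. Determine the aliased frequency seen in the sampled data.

40 Hz mod fs = 16 Hz.
16 Hz > fs/2 = 12 Hz, folds to fs − 16 Hz = 8 Hz.

8 Hz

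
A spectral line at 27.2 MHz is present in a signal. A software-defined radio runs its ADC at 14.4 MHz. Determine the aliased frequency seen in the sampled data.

27.2 MHz mod fs = 12.8 MHz.
12.8 MHz > fs/2 = 7.2 MHz, folds to fs − 12.8 MHz = 1.6 MHz.

1.6 MHz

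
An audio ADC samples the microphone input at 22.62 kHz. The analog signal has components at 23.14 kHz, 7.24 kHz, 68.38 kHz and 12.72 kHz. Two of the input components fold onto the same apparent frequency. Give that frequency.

fs/2 = 11.31 kHz.
23.14 kHz mod fs = 0.52 kHz.
0.52 kHz ≤ fs/2 = 11.31 kHz, appears at 0.52 kHz.
7.24 kHz ≤ fs/2 = 11.31 kHz, passes unchanged.
68.38 kHz mod fs = 0.52 kHz.
0.52 kHz ≤ fs/2 = 11.31 kHz, appears at 0.52 kHz.
12.72 kHz > fs/2 = 11.31 kHz, folds to fs − 12.72 kHz = 9.9 kHz.
23.14 kHz and 68.38 kHz both map to 0.52 kHz.

0.52 kHz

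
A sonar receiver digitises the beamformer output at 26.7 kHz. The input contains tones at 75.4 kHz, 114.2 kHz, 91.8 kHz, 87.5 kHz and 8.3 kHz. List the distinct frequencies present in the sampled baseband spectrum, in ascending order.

fs/2 = 13.35 kHz.
75.4 kHz mod fs = 22 kHz.
22 kHz > fs/2 = 13.35 kHz, folds to fs − 22 kHz = 4.7 kHz.
114.2 kHz mod fs = 7.4 kHz.
7.4 kHz ≤ fs/2 = 13.35 kHz, appears at 7.4 kHz.
91.8 kHz mod fs = 11.7 kHz.
11.7 kHz ≤ fs/2 = 13.35 kHz, appears at 11.7 kHz.
87.5 kHz mod fs = 7.4 kHz.
7.4 kHz ≤ fs/2 = 13.35 kHz, appears at 7.4 kHz.
8.3 kHz ≤ fs/2 = 13.35 kHz, passes unchanged.
Distinct values: {4.7 kHz, 7.4 kHz, 8.3 kHz, 11.7 kHz}.

4.7 kHz, 7.4 kHz, 8.3 kHz, 11.7 kHz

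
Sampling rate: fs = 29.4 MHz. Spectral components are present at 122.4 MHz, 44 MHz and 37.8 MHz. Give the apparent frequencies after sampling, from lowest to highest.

fs/2 = 14.7 MHz.
122.4 MHz mod fs = 4.8 MHz.
4.8 MHz ≤ fs/2 = 14.7 MHz, appears at 4.8 MHz.
44 MHz mod fs = 14.6 MHz.
14.6 MHz ≤ fs/2 = 14.7 MHz, appears at 14.6 MHz.
37.8 MHz mod fs = 8.4 MHz.
8.4 MHz ≤ fs/2 = 14.7 MHz, appears at 8.4 MHz.
Distinct values: {4.8 MHz, 8.4 MHz, 14.6 MHz}.

4.8 MHz, 8.4 MHz, 14.6 MHz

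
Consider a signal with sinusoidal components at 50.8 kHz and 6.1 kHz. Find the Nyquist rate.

101.6 kHz

Highest-frequency component: 50.8 kHz.
Nyquist rate = 2 × 50.8 kHz = 101.6 kHz.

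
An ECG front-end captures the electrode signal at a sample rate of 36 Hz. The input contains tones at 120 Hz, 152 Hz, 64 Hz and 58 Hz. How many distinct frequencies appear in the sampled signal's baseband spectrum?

3

fs/2 = 18 Hz.
120 Hz mod fs = 12 Hz.
12 Hz ≤ fs/2 = 18 Hz, appears at 12 Hz.
152 Hz mod fs = 8 Hz.
8 Hz ≤ fs/2 = 18 Hz, appears at 8 Hz.
64 Hz mod fs = 28 Hz.
28 Hz > fs/2 = 18 Hz, folds to fs − 28 Hz = 8 Hz.
58 Hz mod fs = 22 Hz.
22 Hz > fs/2 = 18 Hz, folds to fs − 22 Hz = 14 Hz.
Distinct values: {8 Hz, 12 Hz, 14 Hz} → 3.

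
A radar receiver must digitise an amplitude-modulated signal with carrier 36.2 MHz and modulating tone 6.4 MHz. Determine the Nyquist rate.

85.2 MHz

AM sidebands sit at fc ± fm = 29.8 MHz and 42.6 MHz.
Highest-frequency component: 42.6 MHz.
Nyquist rate = 2 × 42.6 MHz = 85.2 MHz.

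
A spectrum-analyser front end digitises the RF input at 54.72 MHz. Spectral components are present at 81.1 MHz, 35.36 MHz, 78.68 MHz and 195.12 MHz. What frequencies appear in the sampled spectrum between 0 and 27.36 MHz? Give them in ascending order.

fs/2 = 27.36 MHz.
81.1 MHz mod fs = 26.38 MHz.
26.38 MHz ≤ fs/2 = 27.36 MHz, appears at 26.38 MHz.
35.36 MHz > fs/2 = 27.36 MHz, folds to fs − 35.36 MHz = 19.36 MHz.
78.68 MHz mod fs = 23.96 MHz.
23.96 MHz ≤ fs/2 = 27.36 MHz, appears at 23.96 MHz.
195.12 MHz mod fs = 30.96 MHz.
30.96 MHz > fs/2 = 27.36 MHz, folds to fs − 30.96 MHz = 23.76 MHz.
Distinct values: {19.36 MHz, 23.76 MHz, 23.96 MHz, 26.38 MHz}.

19.36 MHz, 23.76 MHz, 23.96 MHz, 26.38 MHz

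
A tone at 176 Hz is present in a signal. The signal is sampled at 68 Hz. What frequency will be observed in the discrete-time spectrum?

28 Hz

176 Hz mod fs = 40 Hz.
40 Hz > fs/2 = 34 Hz, folds to fs − 40 Hz = 28 Hz.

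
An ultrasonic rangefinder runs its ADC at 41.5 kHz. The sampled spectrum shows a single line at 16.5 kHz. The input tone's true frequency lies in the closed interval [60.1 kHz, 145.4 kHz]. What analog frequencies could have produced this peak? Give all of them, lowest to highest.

66.5 kHz, 99.5 kHz, 108 kHz, 141 kHz

Frequencies that alias to 16.5 kHz are k·fs ± 16.5 kHz for integer k ≥ 0.
k=0: 16.5 kHz.
k=1: 25 kHz, 58 kHz.
k=2: 66.5 kHz, 99.5 kHz.
k=3: 108 kHz, 141 kHz.
k=4: 149.5 kHz, 182.5 kHz.
Within [60.1 kHz, 145.4 kHz]: 66.5 kHz, 99.5 kHz, 108 kHz, 141 kHz.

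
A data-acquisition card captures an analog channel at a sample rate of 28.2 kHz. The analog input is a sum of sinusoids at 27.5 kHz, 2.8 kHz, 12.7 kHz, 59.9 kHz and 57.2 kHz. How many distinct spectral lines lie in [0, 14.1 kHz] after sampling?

fs/2 = 14.1 kHz.
27.5 kHz > fs/2 = 14.1 kHz, folds to fs − 27.5 kHz = 0.7 kHz.
2.8 kHz ≤ fs/2 = 14.1 kHz, passes unchanged.
12.7 kHz ≤ fs/2 = 14.1 kHz, passes unchanged.
59.9 kHz mod fs = 3.5 kHz.
3.5 kHz ≤ fs/2 = 14.1 kHz, appears at 3.5 kHz.
57.2 kHz mod fs = 0.8 kHz.
0.8 kHz ≤ fs/2 = 14.1 kHz, appears at 0.8 kHz.
Distinct values: {0.7 kHz, 0.8 kHz, 2.8 kHz, 3.5 kHz, 12.7 kHz} → 5.

5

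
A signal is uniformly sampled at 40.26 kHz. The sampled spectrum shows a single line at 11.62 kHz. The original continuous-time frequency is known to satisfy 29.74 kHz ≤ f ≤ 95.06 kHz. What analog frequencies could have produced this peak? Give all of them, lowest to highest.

51.88 kHz, 68.9 kHz, 92.14 kHz

Frequencies that alias to 11.62 kHz are k·fs ± 11.62 kHz for integer k ≥ 0.
k=0: 11.62 kHz.
k=1: 28.64 kHz, 51.88 kHz.
k=2: 68.9 kHz, 92.14 kHz.
k=3: 109.16 kHz, 132.4 kHz.
Within [29.74 kHz, 95.06 kHz]: 51.88 kHz, 68.9 kHz, 92.14 kHz.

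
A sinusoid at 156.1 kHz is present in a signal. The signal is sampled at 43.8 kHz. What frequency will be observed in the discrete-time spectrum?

156.1 kHz mod fs = 24.7 kHz.
24.7 kHz > fs/2 = 21.9 kHz, folds to fs − 24.7 kHz = 19.1 kHz.

19.1 kHz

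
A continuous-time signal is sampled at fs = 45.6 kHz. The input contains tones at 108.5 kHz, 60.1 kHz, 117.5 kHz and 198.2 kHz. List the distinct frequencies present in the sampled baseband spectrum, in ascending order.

14.5 kHz, 15.8 kHz, 17.3 kHz, 19.3 kHz

fs/2 = 22.8 kHz.
108.5 kHz mod fs = 17.3 kHz.
17.3 kHz ≤ fs/2 = 22.8 kHz, appears at 17.3 kHz.
60.1 kHz mod fs = 14.5 kHz.
14.5 kHz ≤ fs/2 = 22.8 kHz, appears at 14.5 kHz.
117.5 kHz mod fs = 26.3 kHz.
26.3 kHz > fs/2 = 22.8 kHz, folds to fs − 26.3 kHz = 19.3 kHz.
198.2 kHz mod fs = 15.8 kHz.
15.8 kHz ≤ fs/2 = 22.8 kHz, appears at 15.8 kHz.
Distinct values: {14.5 kHz, 15.8 kHz, 17.3 kHz, 19.3 kHz}.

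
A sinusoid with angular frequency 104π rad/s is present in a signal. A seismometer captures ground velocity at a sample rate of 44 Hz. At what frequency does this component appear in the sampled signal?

ω = 104π rad/s → f = ω/(2π) = 52 Hz.
52 Hz mod fs = 8 Hz.
8 Hz ≤ fs/2 = 22 Hz, appears at 8 Hz.

8 Hz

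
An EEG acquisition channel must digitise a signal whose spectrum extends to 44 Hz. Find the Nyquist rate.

Nyquist rate = 2 × 44 Hz = 88 Hz.

88 Hz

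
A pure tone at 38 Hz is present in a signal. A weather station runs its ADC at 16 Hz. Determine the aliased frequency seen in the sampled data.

6 Hz

38 Hz mod fs = 6 Hz.
6 Hz ≤ fs/2 = 8 Hz, appears at 6 Hz.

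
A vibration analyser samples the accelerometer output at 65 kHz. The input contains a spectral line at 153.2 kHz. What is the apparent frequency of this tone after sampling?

23.2 kHz

153.2 kHz mod fs = 23.2 kHz.
23.2 kHz ≤ fs/2 = 32.5 kHz, appears at 23.2 kHz.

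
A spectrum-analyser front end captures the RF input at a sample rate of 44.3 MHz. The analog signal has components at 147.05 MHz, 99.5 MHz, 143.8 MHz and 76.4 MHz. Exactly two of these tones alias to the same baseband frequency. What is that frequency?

10.9 MHz

fs/2 = 22.15 MHz.
147.05 MHz mod fs = 14.15 MHz.
14.15 MHz ≤ fs/2 = 22.15 MHz, appears at 14.15 MHz.
99.5 MHz mod fs = 10.9 MHz.
10.9 MHz ≤ fs/2 = 22.15 MHz, appears at 10.9 MHz.
143.8 MHz mod fs = 10.9 MHz.
10.9 MHz ≤ fs/2 = 22.15 MHz, appears at 10.9 MHz.
76.4 MHz mod fs = 32.1 MHz.
32.1 MHz > fs/2 = 22.15 MHz, folds to fs − 32.1 MHz = 12.2 MHz.
99.5 MHz and 143.8 MHz both map to 10.9 MHz.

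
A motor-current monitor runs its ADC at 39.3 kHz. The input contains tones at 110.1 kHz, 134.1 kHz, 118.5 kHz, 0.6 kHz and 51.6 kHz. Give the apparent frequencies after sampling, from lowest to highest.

fs/2 = 19.65 kHz.
110.1 kHz mod fs = 31.5 kHz.
31.5 kHz > fs/2 = 19.65 kHz, folds to fs − 31.5 kHz = 7.8 kHz.
134.1 kHz mod fs = 16.2 kHz.
16.2 kHz ≤ fs/2 = 19.65 kHz, appears at 16.2 kHz.
118.5 kHz mod fs = 0.6 kHz.
0.6 kHz ≤ fs/2 = 19.65 kHz, appears at 0.6 kHz.
0.6 kHz ≤ fs/2 = 19.65 kHz, passes unchanged.
51.6 kHz mod fs = 12.3 kHz.
12.3 kHz ≤ fs/2 = 19.65 kHz, appears at 12.3 kHz.
Distinct values: {0.6 kHz, 7.8 kHz, 12.3 kHz, 16.2 kHz}.

0.6 kHz, 7.8 kHz, 12.3 kHz, 16.2 kHz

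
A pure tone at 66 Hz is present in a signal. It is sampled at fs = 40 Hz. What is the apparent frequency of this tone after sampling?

66 Hz mod fs = 26 Hz.
26 Hz > fs/2 = 20 Hz, folds to fs − 26 Hz = 14 Hz.

14 Hz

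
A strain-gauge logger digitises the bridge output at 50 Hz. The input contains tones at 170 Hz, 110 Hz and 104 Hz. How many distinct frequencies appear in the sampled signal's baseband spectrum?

3

fs/2 = 25 Hz.
170 Hz mod fs = 20 Hz.
20 Hz ≤ fs/2 = 25 Hz, appears at 20 Hz.
110 Hz mod fs = 10 Hz.
10 Hz ≤ fs/2 = 25 Hz, appears at 10 Hz.
104 Hz mod fs = 4 Hz.
4 Hz ≤ fs/2 = 25 Hz, appears at 4 Hz.
Distinct values: {4 Hz, 10 Hz, 20 Hz} → 3.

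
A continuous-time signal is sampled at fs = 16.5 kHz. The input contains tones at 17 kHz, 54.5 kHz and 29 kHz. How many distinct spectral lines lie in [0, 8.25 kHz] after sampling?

fs/2 = 8.25 kHz.
17 kHz mod fs = 0.5 kHz.
0.5 kHz ≤ fs/2 = 8.25 kHz, appears at 0.5 kHz.
54.5 kHz mod fs = 5 kHz.
5 kHz ≤ fs/2 = 8.25 kHz, appears at 5 kHz.
29 kHz mod fs = 12.5 kHz.
12.5 kHz > fs/2 = 8.25 kHz, folds to fs − 12.5 kHz = 4 kHz.
Distinct values: {0.5 kHz, 4 kHz, 5 kHz} → 3.

3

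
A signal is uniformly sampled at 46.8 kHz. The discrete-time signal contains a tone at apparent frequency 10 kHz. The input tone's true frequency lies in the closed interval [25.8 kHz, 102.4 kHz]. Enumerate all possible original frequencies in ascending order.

36.8 kHz, 56.8 kHz, 83.6 kHz

Frequencies that alias to 10 kHz are k·fs ± 10 kHz for integer k ≥ 0.
k=0: 10 kHz.
k=1: 36.8 kHz, 56.8 kHz.
k=2: 83.6 kHz, 103.6 kHz.
k=3: 130.4 kHz, 150.4 kHz.
Within [25.8 kHz, 102.4 kHz]: 36.8 kHz, 56.8 kHz, 83.6 kHz.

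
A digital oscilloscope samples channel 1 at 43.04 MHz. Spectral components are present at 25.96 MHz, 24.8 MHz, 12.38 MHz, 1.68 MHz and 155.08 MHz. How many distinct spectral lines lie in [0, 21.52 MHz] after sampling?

4

fs/2 = 21.52 MHz.
25.96 MHz > fs/2 = 21.52 MHz, folds to fs − 25.96 MHz = 17.08 MHz.
24.8 MHz > fs/2 = 21.52 MHz, folds to fs − 24.8 MHz = 18.24 MHz.
12.38 MHz ≤ fs/2 = 21.52 MHz, passes unchanged.
1.68 MHz ≤ fs/2 = 21.52 MHz, passes unchanged.
155.08 MHz mod fs = 25.96 MHz.
25.96 MHz > fs/2 = 21.52 MHz, folds to fs − 25.96 MHz = 17.08 MHz.
Distinct values: {1.68 MHz, 12.38 MHz, 17.08 MHz, 18.24 MHz} → 4.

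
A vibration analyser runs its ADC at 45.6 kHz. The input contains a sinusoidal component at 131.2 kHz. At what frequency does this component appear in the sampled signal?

5.6 kHz

131.2 kHz mod fs = 40 kHz.
40 kHz > fs/2 = 22.8 kHz, folds to fs − 40 kHz = 5.6 kHz.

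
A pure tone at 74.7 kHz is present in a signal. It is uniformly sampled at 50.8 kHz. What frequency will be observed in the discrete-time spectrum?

74.7 kHz mod fs = 23.9 kHz.
23.9 kHz ≤ fs/2 = 25.4 kHz, appears at 23.9 kHz.

23.9 kHz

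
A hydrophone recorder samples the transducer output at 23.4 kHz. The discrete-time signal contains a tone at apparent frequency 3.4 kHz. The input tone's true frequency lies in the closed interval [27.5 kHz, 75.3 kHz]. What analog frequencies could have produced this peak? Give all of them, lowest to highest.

Frequencies that alias to 3.4 kHz are k·fs ± 3.4 kHz for integer k ≥ 0.
k=0: 3.4 kHz.
k=1: 20 kHz, 26.8 kHz.
k=2: 43.4 kHz, 50.2 kHz.
k=3: 66.8 kHz, 73.6 kHz.
k=4: 90.2 kHz, 97 kHz.
Within [27.5 kHz, 75.3 kHz]: 43.4 kHz, 50.2 kHz, 66.8 kHz, 73.6 kHz.

43.4 kHz, 50.2 kHz, 66.8 kHz, 73.6 kHz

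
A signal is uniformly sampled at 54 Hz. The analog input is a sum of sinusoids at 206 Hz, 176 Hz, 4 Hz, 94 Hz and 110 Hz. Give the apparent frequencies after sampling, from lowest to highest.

fs/2 = 27 Hz.
206 Hz mod fs = 44 Hz.
44 Hz > fs/2 = 27 Hz, folds to fs − 44 Hz = 10 Hz.
176 Hz mod fs = 14 Hz.
14 Hz ≤ fs/2 = 27 Hz, appears at 14 Hz.
4 Hz ≤ fs/2 = 27 Hz, passes unchanged.
94 Hz mod fs = 40 Hz.
40 Hz > fs/2 = 27 Hz, folds to fs − 40 Hz = 14 Hz.
110 Hz mod fs = 2 Hz.
2 Hz ≤ fs/2 = 27 Hz, appears at 2 Hz.
Distinct values: {2 Hz, 4 Hz, 10 Hz, 14 Hz}.

2 Hz, 4 Hz, 10 Hz, 14 Hz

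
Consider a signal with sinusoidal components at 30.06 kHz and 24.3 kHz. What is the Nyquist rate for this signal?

60.12 kHz

Highest-frequency component: 30.06 kHz.
Nyquist rate = 2 × 30.06 kHz = 60.12 kHz.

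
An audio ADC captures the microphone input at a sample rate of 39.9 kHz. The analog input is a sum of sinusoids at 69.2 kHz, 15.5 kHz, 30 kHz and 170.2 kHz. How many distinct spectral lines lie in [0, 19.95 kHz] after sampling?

3

fs/2 = 19.95 kHz.
69.2 kHz mod fs = 29.3 kHz.
29.3 kHz > fs/2 = 19.95 kHz, folds to fs − 29.3 kHz = 10.6 kHz.
15.5 kHz ≤ fs/2 = 19.95 kHz, passes unchanged.
30 kHz > fs/2 = 19.95 kHz, folds to fs − 30 kHz = 9.9 kHz.
170.2 kHz mod fs = 10.6 kHz.
10.6 kHz ≤ fs/2 = 19.95 kHz, appears at 10.6 kHz.
Distinct values: {9.9 kHz, 10.6 kHz, 15.5 kHz} → 3.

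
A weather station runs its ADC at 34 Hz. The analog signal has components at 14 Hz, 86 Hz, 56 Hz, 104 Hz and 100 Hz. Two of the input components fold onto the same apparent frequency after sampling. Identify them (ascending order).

fs/2 = 17 Hz.
14 Hz ≤ fs/2 = 17 Hz, passes unchanged.
86 Hz mod fs = 18 Hz.
18 Hz > fs/2 = 17 Hz, folds to fs − 18 Hz = 16 Hz.
56 Hz mod fs = 22 Hz.
22 Hz > fs/2 = 17 Hz, folds to fs − 22 Hz = 12 Hz.
104 Hz mod fs = 2 Hz.
2 Hz ≤ fs/2 = 17 Hz, appears at 2 Hz.
100 Hz mod fs = 32 Hz.
32 Hz > fs/2 = 17 Hz, folds to fs − 32 Hz = 2 Hz.
100 Hz and 104 Hz both map to 2 Hz.

100 Hz, 104 Hz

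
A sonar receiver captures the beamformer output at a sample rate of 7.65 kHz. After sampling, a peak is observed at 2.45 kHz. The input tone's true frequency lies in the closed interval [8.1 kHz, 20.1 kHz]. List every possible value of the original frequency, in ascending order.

Frequencies that alias to 2.45 kHz are k·fs ± 2.45 kHz for integer k ≥ 0.
k=0: 2.45 kHz.
k=1: 5.2 kHz, 10.1 kHz.
k=2: 12.85 kHz, 17.75 kHz.
k=3: 20.5 kHz, 25.4 kHz.
Within [8.1 kHz, 20.1 kHz]: 10.1 kHz, 12.85 kHz, 17.75 kHz.

10.1 kHz, 12.85 kHz, 17.75 kHz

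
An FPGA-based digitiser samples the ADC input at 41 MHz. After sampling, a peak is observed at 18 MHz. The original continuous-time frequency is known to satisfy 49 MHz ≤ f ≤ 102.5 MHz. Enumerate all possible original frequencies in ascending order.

59 MHz, 64 MHz, 100 MHz

Frequencies that alias to 18 MHz are k·fs ± 18 MHz for integer k ≥ 0.
k=0: 18 MHz.
k=1: 23 MHz, 59 MHz.
k=2: 64 MHz, 100 MHz.
k=3: 105 MHz, 141 MHz.
Within [49 MHz, 102.5 MHz]: 59 MHz, 64 MHz, 100 MHz.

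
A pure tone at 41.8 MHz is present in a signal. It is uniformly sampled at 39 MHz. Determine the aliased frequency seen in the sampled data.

41.8 MHz mod fs = 2.8 MHz.
2.8 MHz ≤ fs/2 = 19.5 MHz, appears at 2.8 MHz.

2.8 MHz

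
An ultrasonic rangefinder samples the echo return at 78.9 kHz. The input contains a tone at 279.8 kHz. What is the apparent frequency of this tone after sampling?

279.8 kHz mod fs = 43.1 kHz.
43.1 kHz > fs/2 = 39.45 kHz, folds to fs − 43.1 kHz = 35.8 kHz.

35.8 kHz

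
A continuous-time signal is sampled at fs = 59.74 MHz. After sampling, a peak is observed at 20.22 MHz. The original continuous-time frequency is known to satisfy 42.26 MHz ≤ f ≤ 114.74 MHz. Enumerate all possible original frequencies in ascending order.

79.96 MHz, 99.26 MHz

Frequencies that alias to 20.22 MHz are k·fs ± 20.22 MHz for integer k ≥ 0.
k=0: 20.22 MHz.
k=1: 39.52 MHz, 79.96 MHz.
k=2: 99.26 MHz, 139.7 MHz.
k=3: 159 MHz, 199.44 MHz.
Within [42.26 MHz, 114.74 MHz]: 79.96 MHz, 99.26 MHz.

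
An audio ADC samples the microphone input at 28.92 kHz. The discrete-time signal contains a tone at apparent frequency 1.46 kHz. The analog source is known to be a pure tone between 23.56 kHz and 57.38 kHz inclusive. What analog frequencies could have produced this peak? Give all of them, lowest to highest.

27.46 kHz, 30.38 kHz, 56.38 kHz

Frequencies that alias to 1.46 kHz are k·fs ± 1.46 kHz for integer k ≥ 0.
k=0: 1.46 kHz.
k=1: 27.46 kHz, 30.38 kHz.
k=2: 56.38 kHz, 59.3 kHz.
k=3: 85.3 kHz, 88.22 kHz.
Within [23.56 kHz, 57.38 kHz]: 27.46 kHz, 30.38 kHz, 56.38 kHz.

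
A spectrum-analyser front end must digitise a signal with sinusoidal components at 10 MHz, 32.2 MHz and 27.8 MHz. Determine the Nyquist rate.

64.4 MHz

Highest-frequency component: 32.2 MHz.
Nyquist rate = 2 × 32.2 MHz = 64.4 MHz.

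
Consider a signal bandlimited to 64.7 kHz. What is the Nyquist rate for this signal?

129.4 kHz

Nyquist rate = 2 × 64.7 kHz = 129.4 kHz.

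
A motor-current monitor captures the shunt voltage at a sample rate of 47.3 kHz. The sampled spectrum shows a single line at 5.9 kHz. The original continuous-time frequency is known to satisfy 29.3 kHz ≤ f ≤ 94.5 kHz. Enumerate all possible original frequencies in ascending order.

Frequencies that alias to 5.9 kHz are k·fs ± 5.9 kHz for integer k ≥ 0.
k=0: 5.9 kHz.
k=1: 41.4 kHz, 53.2 kHz.
k=2: 88.7 kHz, 100.5 kHz.
k=3: 136 kHz, 147.8 kHz.
Within [29.3 kHz, 94.5 kHz]: 41.4 kHz, 53.2 kHz, 88.7 kHz.

41.4 kHz, 53.2 kHz, 88.7 kHz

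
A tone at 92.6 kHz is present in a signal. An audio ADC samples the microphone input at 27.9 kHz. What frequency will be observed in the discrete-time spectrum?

92.6 kHz mod fs = 8.9 kHz.
8.9 kHz ≤ fs/2 = 13.95 kHz, appears at 8.9 kHz.

8.9 kHz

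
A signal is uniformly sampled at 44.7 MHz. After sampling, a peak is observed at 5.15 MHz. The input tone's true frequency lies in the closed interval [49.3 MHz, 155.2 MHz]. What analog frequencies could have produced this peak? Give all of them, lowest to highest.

49.85 MHz, 84.25 MHz, 94.55 MHz, 128.95 MHz, 139.25 MHz

Frequencies that alias to 5.15 MHz are k·fs ± 5.15 MHz for integer k ≥ 0.
k=0: 5.15 MHz.
k=1: 39.55 MHz, 49.85 MHz.
k=2: 84.25 MHz, 94.55 MHz.
k=3: 128.95 MHz, 139.25 MHz.
k=4: 173.65 MHz, 183.95 MHz.
Within [49.3 MHz, 155.2 MHz]: 49.85 MHz, 84.25 MHz, 94.55 MHz, 128.95 MHz, 139.25 MHz.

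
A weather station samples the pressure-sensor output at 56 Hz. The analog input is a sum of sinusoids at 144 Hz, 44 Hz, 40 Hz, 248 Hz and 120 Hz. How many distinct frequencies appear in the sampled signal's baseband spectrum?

4

fs/2 = 28 Hz.
144 Hz mod fs = 32 Hz.
32 Hz > fs/2 = 28 Hz, folds to fs − 32 Hz = 24 Hz.
44 Hz > fs/2 = 28 Hz, folds to fs − 44 Hz = 12 Hz.
40 Hz > fs/2 = 28 Hz, folds to fs − 40 Hz = 16 Hz.
248 Hz mod fs = 24 Hz.
24 Hz ≤ fs/2 = 28 Hz, appears at 24 Hz.
120 Hz mod fs = 8 Hz.
8 Hz ≤ fs/2 = 28 Hz, appears at 8 Hz.
Distinct values: {8 Hz, 12 Hz, 16 Hz, 24 Hz} → 4.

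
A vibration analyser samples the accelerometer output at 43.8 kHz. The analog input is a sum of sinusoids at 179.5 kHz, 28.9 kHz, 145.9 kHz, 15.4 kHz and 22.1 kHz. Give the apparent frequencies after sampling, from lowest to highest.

4.3 kHz, 14.5 kHz, 14.9 kHz, 15.4 kHz, 21.7 kHz

fs/2 = 21.9 kHz.
179.5 kHz mod fs = 4.3 kHz.
4.3 kHz ≤ fs/2 = 21.9 kHz, appears at 4.3 kHz.
28.9 kHz > fs/2 = 21.9 kHz, folds to fs − 28.9 kHz = 14.9 kHz.
145.9 kHz mod fs = 14.5 kHz.
14.5 kHz ≤ fs/2 = 21.9 kHz, appears at 14.5 kHz.
15.4 kHz ≤ fs/2 = 21.9 kHz, passes unchanged.
22.1 kHz > fs/2 = 21.9 kHz, folds to fs − 22.1 kHz = 21.7 kHz.
Distinct values: {4.3 kHz, 14.5 kHz, 14.9 kHz, 15.4 kHz, 21.7 kHz}.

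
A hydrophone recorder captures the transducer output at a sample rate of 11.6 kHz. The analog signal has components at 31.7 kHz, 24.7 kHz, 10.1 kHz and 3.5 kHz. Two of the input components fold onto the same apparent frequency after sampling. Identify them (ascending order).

10.1 kHz, 24.7 kHz

fs/2 = 5.8 kHz.
31.7 kHz mod fs = 8.5 kHz.
8.5 kHz > fs/2 = 5.8 kHz, folds to fs − 8.5 kHz = 3.1 kHz.
24.7 kHz mod fs = 1.5 kHz.
1.5 kHz ≤ fs/2 = 5.8 kHz, appears at 1.5 kHz.
10.1 kHz > fs/2 = 5.8 kHz, folds to fs − 10.1 kHz = 1.5 kHz.
3.5 kHz ≤ fs/2 = 5.8 kHz, passes unchanged.
10.1 kHz and 24.7 kHz both map to 1.5 kHz.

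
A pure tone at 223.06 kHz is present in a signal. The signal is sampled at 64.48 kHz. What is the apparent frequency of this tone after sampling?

29.62 kHz

223.06 kHz mod fs = 29.62 kHz.
29.62 kHz ≤ fs/2 = 32.24 kHz, appears at 29.62 kHz.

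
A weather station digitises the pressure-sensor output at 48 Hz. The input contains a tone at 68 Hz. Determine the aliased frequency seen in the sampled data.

20 Hz

68 Hz mod fs = 20 Hz.
20 Hz ≤ fs/2 = 24 Hz, appears at 20 Hz.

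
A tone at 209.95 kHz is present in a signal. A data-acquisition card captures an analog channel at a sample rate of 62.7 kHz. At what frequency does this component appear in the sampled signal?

21.85 kHz

209.95 kHz mod fs = 21.85 kHz.
21.85 kHz ≤ fs/2 = 31.35 kHz, appears at 21.85 kHz.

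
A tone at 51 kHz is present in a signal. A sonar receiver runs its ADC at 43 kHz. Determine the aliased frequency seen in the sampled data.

8 kHz

51 kHz mod fs = 8 kHz.
8 kHz ≤ fs/2 = 21.5 kHz, appears at 8 kHz.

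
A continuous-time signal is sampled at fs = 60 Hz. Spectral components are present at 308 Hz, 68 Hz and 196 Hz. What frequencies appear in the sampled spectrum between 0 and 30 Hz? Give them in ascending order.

fs/2 = 30 Hz.
308 Hz mod fs = 8 Hz.
8 Hz ≤ fs/2 = 30 Hz, appears at 8 Hz.
68 Hz mod fs = 8 Hz.
8 Hz ≤ fs/2 = 30 Hz, appears at 8 Hz.
196 Hz mod fs = 16 Hz.
16 Hz ≤ fs/2 = 30 Hz, appears at 16 Hz.
Distinct values: {8 Hz, 16 Hz}.

8 Hz, 16 Hz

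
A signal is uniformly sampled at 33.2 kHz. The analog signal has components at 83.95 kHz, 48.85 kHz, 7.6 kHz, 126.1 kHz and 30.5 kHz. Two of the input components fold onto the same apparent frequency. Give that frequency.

fs/2 = 16.6 kHz.
83.95 kHz mod fs = 17.55 kHz.
17.55 kHz > fs/2 = 16.6 kHz, folds to fs − 17.55 kHz = 15.65 kHz.
48.85 kHz mod fs = 15.65 kHz.
15.65 kHz ≤ fs/2 = 16.6 kHz, appears at 15.65 kHz.
7.6 kHz ≤ fs/2 = 16.6 kHz, passes unchanged.
126.1 kHz mod fs = 26.5 kHz.
26.5 kHz > fs/2 = 16.6 kHz, folds to fs − 26.5 kHz = 6.7 kHz.
30.5 kHz > fs/2 = 16.6 kHz, folds to fs − 30.5 kHz = 2.7 kHz.
48.85 kHz and 83.95 kHz both map to 15.65 kHz.

15.65 kHz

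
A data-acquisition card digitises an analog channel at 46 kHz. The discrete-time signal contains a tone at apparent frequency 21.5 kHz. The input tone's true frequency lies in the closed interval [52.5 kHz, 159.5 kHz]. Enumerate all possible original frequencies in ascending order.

Frequencies that alias to 21.5 kHz are k·fs ± 21.5 kHz for integer k ≥ 0.
k=0: 21.5 kHz.
k=1: 24.5 kHz, 67.5 kHz.
k=2: 70.5 kHz, 113.5 kHz.
k=3: 116.5 kHz, 159.5 kHz.
k=4: 162.5 kHz, 205.5 kHz.
Within [52.5 kHz, 159.5 kHz]: 67.5 kHz, 70.5 kHz, 113.5 kHz, 116.5 kHz, 159.5 kHz.

67.5 kHz, 70.5 kHz, 113.5 kHz, 116.5 kHz, 159.5 kHz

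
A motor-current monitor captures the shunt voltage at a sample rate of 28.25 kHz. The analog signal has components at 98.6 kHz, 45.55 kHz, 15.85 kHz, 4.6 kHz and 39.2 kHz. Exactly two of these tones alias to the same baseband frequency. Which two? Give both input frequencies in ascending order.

39.2 kHz, 45.55 kHz

fs/2 = 14.125 kHz.
98.6 kHz mod fs = 13.85 kHz.
13.85 kHz ≤ fs/2 = 14.125 kHz, appears at 13.85 kHz.
45.55 kHz mod fs = 17.3 kHz.
17.3 kHz > fs/2 = 14.125 kHz, folds to fs − 17.3 kHz = 10.95 kHz.
15.85 kHz > fs/2 = 14.125 kHz, folds to fs − 15.85 kHz = 12.4 kHz.
4.6 kHz ≤ fs/2 = 14.125 kHz, passes unchanged.
39.2 kHz mod fs = 10.95 kHz.
10.95 kHz ≤ fs/2 = 14.125 kHz, appears at 10.95 kHz.
39.2 kHz and 45.55 kHz both map to 10.95 kHz.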